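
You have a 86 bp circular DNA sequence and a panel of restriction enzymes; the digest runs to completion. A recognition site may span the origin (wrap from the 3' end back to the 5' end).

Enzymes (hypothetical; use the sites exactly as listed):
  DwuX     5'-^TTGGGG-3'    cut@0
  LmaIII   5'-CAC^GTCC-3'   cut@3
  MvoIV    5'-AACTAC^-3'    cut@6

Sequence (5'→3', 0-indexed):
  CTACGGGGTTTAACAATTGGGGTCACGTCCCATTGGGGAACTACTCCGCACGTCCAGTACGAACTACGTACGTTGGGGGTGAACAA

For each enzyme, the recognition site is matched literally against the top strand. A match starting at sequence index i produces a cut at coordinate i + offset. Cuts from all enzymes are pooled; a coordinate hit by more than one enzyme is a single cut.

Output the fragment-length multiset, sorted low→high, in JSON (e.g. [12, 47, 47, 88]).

Per-enzyme occurrences:
  DwuX (TTGGGG, off=0): starts [16, 32, 72] → cuts [16, 32, 72]
  LmaIII (CACGTCC, off=3): starts [23, 48] → cuts [26, 51]
  MvoIV (AACTAC, off=6): starts [38, 61, 84] → cuts [4, 44, 67]

All cut coordinates (distinct, sorted): [4, 16, 26, 32, 44, 51, 67, 72]

Fragments:
  4→16: 12 bp
  16→26: 10 bp
  26→32: 6 bp
  32→44: 12 bp
  44→51: 7 bp
  51→67: 16 bp
  67→72: 5 bp
  72→4 (wrap): 86-72+4 = 18 bp

[5,6,7,10,12,12,16,18]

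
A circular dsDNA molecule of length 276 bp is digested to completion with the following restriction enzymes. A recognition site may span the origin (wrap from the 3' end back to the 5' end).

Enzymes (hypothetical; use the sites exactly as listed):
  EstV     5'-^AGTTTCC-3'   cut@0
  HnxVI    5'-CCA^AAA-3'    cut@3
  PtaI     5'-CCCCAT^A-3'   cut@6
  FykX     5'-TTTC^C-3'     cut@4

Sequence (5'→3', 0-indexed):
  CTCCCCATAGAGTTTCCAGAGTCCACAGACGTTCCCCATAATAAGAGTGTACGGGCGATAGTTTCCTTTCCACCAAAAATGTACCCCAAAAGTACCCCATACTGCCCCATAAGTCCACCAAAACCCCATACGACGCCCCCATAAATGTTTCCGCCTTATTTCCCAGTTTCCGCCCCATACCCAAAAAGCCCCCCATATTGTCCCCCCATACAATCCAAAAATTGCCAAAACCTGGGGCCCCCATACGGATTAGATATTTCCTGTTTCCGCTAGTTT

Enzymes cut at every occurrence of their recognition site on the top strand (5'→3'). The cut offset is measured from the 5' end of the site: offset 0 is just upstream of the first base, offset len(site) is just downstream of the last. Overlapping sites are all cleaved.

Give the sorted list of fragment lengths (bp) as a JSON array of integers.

[2,2,5,5,5,6,6,6,7,8,8,9,9,10,10,10,11,12,13,13,13,13,16,17,17,20,23]

Scan for sites:
  EstV AGTTTCC/0: at [10, 59, 164] ⇒ [10, 59, 164]
  HnxVI CCAAAA/3: at [72, 85, 117, 180, 214, 224] ⇒ [75, 88, 120, 183, 217, 227]
  PtaI CCCCATA/6: at [2, 33, 94, 104, 123, 136, 172, 190, 203, 238] ⇒ [8, 39, 100, 110, 129, 142, 178, 196, 209, 244]
  FykX TTTCC/4: at [12, 61, 66, 147, 158, 166, 256, 263] ⇒ [16, 65, 70, 151, 162, 170, 260, 267]

Pooled cuts: [8, 10, 16, 39, 59, 65, 70, 75, 88, 100, 110, 120, 129, 142, 151, 162, 164, 170, 178, 183, 196, 209, 217, 227, 244, 260, 267]

Fragments:
  8→10: 2 bp
  10→16: 6 bp
  16→39: 23 bp
  39→59: 20 bp
  59→65: 6 bp
  65→70: 5 bp
  70→75: 5 bp
  75→88: 13 bp
  88→100: 12 bp
  100→110: 10 bp
  110→120: 10 bp
  120→129: 9 bp
  129→142: 13 bp
  142→151: 9 bp
  151→162: 11 bp
  162→164: 2 bp
  164→170: 6 bp
  170→178: 8 bp
  178→183: 5 bp
  183→196: 13 bp
  196→209: 13 bp
  209→217: 8 bp
  217→227: 10 bp
  227→244: 17 bp
  244→260: 16 bp
  260→267: 7 bp
  267→8 (wrap): 276-267+8 = 17 bp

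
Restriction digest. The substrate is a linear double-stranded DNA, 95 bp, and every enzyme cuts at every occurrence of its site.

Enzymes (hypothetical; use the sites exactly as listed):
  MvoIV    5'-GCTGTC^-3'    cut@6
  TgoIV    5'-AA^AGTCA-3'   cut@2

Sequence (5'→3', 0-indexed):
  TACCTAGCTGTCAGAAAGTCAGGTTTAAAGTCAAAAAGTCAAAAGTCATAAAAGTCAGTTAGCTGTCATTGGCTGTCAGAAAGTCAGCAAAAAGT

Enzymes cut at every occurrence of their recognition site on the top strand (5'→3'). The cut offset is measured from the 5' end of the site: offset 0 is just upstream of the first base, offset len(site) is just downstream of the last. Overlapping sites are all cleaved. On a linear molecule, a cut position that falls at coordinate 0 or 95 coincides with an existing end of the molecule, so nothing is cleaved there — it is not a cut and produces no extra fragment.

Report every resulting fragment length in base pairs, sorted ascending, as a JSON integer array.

Scan for sites:
  MvoIV (GCTGTC, off=6): starts [6, 61, 71] → cuts [12, 67, 77]
  TgoIV (AAAGTCA, off=2): starts [14, 26, 34, 41, 50, 79] → cuts [16, 28, 36, 43, 52, 81]

Pooled cuts: [12, 16, 28, 36, 43, 52, 67, 77, 81]

Fragment lengths:
  [0,12): 12 bp
  [12,16): 4 bp
  [16,28): 12 bp
  [28,36): 8 bp
  [36,43): 7 bp
  [43,52): 9 bp
  [52,67): 15 bp
  [67,77): 10 bp
  [77,81): 4 bp
  [81,95): 14 bp

[4,4,7,8,9,10,12,12,14,15]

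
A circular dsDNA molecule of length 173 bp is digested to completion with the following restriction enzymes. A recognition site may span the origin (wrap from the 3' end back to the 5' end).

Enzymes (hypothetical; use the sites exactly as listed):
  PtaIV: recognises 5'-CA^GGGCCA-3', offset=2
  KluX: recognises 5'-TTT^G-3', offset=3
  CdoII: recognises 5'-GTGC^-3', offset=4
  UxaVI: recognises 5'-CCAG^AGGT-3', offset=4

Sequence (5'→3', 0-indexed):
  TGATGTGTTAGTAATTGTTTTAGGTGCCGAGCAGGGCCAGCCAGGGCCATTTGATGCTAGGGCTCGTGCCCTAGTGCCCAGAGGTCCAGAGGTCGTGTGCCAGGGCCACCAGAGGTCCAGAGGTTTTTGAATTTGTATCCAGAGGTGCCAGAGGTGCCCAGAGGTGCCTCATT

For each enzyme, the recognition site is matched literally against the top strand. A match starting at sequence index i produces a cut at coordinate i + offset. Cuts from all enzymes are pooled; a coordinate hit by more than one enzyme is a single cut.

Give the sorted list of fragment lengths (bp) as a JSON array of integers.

Per-enzyme occurrences:
  PtaIV CAGGGCCA/2: at [31, 41, 100] ⇒ [33, 43, 102]
  KluX TTTG/3: at [49, 125, 131, 171] ⇒ [1, 52, 128, 134]
  CdoII GTGC/4: at [23, 65, 73, 96, 144, 153, 163] ⇒ [27, 69, 77, 100, 148, 157, 167]
  UxaVI CCAGAGGT/4: at [77, 85, 108, 116, 138, 147, 157] ⇒ [81, 89, 112, 120, 142, 151, 161]

Pooled cuts: [1, 27, 33, 43, 52, 69, 77, 81, 89, 100, 102, 112, 120, 128, 134, 142, 148, 151, 157, 161, 167]

Fragment lengths:
  1→27: 26 bp
  27→33: 6 bp
  33→43: 10 bp
  43→52: 9 bp
  52→69: 17 bp
  69→77: 8 bp
  77→81: 4 bp
  81→89: 8 bp
  89→100: 11 bp
  100→102: 2 bp
  102→112: 10 bp
  112→120: 8 bp
  120→128: 8 bp
  128→134: 6 bp
  134→142: 8 bp
  142→148: 6 bp
  148→151: 3 bp
  151→157: 6 bp
  157→161: 4 bp
  161→167: 6 bp
  167→1 (wrap): 173-167+1 = 7 bp

[2,3,4,4,6,6,6,6,6,7,8,8,8,8,8,9,10,10,11,17,26]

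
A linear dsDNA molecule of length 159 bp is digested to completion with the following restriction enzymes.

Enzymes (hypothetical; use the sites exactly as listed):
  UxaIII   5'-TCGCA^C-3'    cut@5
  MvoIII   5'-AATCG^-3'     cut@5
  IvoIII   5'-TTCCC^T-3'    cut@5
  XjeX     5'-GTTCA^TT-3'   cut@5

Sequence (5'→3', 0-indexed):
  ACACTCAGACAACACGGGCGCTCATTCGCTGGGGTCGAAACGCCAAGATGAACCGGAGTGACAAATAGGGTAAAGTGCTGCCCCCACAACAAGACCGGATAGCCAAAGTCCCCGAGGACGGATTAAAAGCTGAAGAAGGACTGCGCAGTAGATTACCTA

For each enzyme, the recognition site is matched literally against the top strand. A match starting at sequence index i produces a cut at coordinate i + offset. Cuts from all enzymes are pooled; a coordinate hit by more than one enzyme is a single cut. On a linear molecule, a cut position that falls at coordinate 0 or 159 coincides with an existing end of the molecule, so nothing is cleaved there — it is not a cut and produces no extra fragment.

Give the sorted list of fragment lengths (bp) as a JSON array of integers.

Scan for sites:
  UxaIII (TCGCAC, off=5): no sites
  MvoIII (AATCG, off=5): no sites
  IvoIII (TTCCCT, off=5): no sites
  XjeX (GTTCATT, off=5): no sites

Pooled cuts: ∅

Fragment lengths:
  no cuts → one linear fragment of 159 bp

[159]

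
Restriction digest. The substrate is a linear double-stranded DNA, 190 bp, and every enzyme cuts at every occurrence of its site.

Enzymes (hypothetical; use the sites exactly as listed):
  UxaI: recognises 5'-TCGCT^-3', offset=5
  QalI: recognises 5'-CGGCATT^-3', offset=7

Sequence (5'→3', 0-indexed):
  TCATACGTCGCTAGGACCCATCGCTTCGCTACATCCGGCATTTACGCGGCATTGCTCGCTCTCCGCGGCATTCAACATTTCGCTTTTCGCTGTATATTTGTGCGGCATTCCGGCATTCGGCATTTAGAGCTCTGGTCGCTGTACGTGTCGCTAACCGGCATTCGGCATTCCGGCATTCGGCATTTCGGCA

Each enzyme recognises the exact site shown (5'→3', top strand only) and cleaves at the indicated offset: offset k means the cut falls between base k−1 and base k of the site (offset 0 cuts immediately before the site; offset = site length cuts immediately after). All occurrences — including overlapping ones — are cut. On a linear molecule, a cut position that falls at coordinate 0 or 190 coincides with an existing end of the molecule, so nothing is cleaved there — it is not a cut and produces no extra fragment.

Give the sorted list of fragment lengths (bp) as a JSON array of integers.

Per-enzyme occurrences:
  UxaI (TCGCT, off=5): starts [7, 20, 25, 55, 79, 86, 135, 147] → cuts [12, 25, 30, 60, 84, 91, 140, 152]
  QalI (CGGCATT, off=7): starts [35, 46, 65, 102, 110, 117, 155, 162, 170, 177] → cuts [42, 53, 72, 109, 117, 124, 162, 169, 177, 184]

Pooled cuts: [12, 25, 30, 42, 53, 60, 72, 84, 91, 109, 117, 124, 140, 152, 162, 169, 177, 184]

Fragments:
  [0,12): 12 bp
  [12,25): 13 bp
  [25,30): 5 bp
  [30,42): 12 bp
  [42,53): 11 bp
  [53,60): 7 bp
  [60,72): 12 bp
  [72,84): 12 bp
  [84,91): 7 bp
  [91,109): 18 bp
  [109,117): 8 bp
  [117,124): 7 bp
  [124,140): 16 bp
  [140,152): 12 bp
  [152,162): 10 bp
  [162,169): 7 bp
  [169,177): 8 bp
  [177,184): 7 bp
  [184,190): 6 bp

[5,6,7,7,7,7,7,8,8,10,11,12,12,12,12,12,13,16,18]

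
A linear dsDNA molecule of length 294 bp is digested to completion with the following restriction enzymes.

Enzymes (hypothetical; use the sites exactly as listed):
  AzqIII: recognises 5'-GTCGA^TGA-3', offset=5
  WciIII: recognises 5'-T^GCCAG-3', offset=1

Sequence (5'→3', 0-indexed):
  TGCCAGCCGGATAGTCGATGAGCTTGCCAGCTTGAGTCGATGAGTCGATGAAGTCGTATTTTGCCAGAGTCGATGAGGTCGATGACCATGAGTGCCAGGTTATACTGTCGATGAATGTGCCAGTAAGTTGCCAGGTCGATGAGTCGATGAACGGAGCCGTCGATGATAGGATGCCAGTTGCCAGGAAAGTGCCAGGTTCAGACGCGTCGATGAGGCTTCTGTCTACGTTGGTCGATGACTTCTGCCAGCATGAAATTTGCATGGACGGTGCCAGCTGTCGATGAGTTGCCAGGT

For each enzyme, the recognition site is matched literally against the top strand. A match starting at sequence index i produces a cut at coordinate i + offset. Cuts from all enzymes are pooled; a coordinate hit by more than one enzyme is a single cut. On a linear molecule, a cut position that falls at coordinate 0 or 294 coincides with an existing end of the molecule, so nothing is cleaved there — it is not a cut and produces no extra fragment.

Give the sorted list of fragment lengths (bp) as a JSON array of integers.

[1,6,7,7,7,7,8,8,8,9,9,10,11,11,11,11,12,14,15,16,17,18,20,25,26]

Site scan:
  AzqIII GTCGATGA/5: at [13, 35, 43, 68, 77, 106, 134, 142, 158, 205, 230, 276] ⇒ [18, 40, 48, 73, 82, 111, 139, 147, 163, 210, 235, 281]
  WciIII TGCCAG/1: at [0, 24, 61, 92, 117, 128, 171, 178, 189, 242, 268, 286] ⇒ [1, 25, 62, 93, 118, 129, 172, 179, 190, 243, 269, 287]

All cut coordinates (distinct, sorted): [1, 18, 25, 40, 48, 62, 73, 82, 93, 111, 118, 129, 139, 147, 163, 172, 179, 190, 210, 235, 243, 269, 281, 287]

Fragments:
  [0,1): 1 bp
  [1,18): 17 bp
  [18,25): 7 bp
  [25,40): 15 bp
  [40,48): 8 bp
  [48,62): 14 bp
  [62,73): 11 bp
  [73,82): 9 bp
  [82,93): 11 bp
  [93,111): 18 bp
  [111,118): 7 bp
  [118,129): 11 bp
  [129,139): 10 bp
  [139,147): 8 bp
  [147,163): 16 bp
  [163,172): 9 bp
  [172,179): 7 bp
  [179,190): 11 bp
  [190,210): 20 bp
  [210,235): 25 bp
  [235,243): 8 bp
  [243,269): 26 bp
  [269,281): 12 bp
  [281,287): 6 bp
  [287,294): 7 bp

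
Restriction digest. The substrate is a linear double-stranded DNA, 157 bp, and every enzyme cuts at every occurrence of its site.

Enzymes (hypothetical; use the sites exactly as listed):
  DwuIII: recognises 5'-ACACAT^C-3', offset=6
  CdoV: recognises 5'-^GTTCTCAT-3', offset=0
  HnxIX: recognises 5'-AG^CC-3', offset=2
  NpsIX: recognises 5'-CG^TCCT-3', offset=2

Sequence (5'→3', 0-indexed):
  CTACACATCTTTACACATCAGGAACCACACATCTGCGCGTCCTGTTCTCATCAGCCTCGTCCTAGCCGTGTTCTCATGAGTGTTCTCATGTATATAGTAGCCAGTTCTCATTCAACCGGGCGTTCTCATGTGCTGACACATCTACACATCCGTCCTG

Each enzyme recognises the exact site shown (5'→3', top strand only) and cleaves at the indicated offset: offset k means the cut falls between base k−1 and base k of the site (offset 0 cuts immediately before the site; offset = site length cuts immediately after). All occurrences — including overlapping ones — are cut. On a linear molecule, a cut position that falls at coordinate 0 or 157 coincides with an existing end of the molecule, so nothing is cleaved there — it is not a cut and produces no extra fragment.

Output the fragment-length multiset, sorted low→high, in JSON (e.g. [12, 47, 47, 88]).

Site scan:
  DwuIII (ACACATC, off=6): starts [2, 12, 26, 135, 143] → cuts [8, 18, 32, 141, 149]
  CdoV (GTTCTCAT, off=0): starts [43, 69, 81, 103, 121] → cuts [43, 69, 81, 103, 121]
  HnxIX (AGCC, off=2): starts [52, 63, 98] → cuts [54, 65, 100]
  NpsIX (CGTCCT, off=2): starts [37, 57, 150] → cuts [39, 59, 152]

All cut coordinates (distinct, sorted): [8, 18, 32, 39, 43, 54, 59, 65, 69, 81, 100, 103, 121, 141, 149, 152]

Fragments:
  [0,8): 8 bp
  [8,18): 10 bp
  [18,32): 14 bp
  [32,39): 7 bp
  [39,43): 4 bp
  [43,54): 11 bp
  [54,59): 5 bp
  [59,65): 6 bp
  [65,69): 4 bp
  [69,81): 12 bp
  [81,100): 19 bp
  [100,103): 3 bp
  [103,121): 18 bp
  [121,141): 20 bp
  [141,149): 8 bp
  [149,152): 3 bp
  [152,157): 5 bp

[3,3,4,4,5,5,6,7,8,8,10,11,12,14,18,19,20]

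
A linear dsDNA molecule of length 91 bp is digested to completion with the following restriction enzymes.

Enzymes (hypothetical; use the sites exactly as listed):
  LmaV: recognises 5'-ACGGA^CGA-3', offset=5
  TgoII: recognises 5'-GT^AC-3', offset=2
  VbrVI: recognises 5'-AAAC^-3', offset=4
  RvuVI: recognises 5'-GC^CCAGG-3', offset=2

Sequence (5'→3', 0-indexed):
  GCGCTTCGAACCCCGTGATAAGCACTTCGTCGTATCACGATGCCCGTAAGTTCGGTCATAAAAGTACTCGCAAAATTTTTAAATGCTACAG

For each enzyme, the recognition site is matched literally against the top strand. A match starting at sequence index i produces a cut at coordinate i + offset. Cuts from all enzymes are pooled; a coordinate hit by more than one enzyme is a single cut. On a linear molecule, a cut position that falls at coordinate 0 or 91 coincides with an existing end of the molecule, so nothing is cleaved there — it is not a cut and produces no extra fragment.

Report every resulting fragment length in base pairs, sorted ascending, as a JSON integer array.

[26,65]

Per-enzyme occurrences:
  LmaV (ACGGACGA, off=5): no sites
  TgoII GTAC/2: at [63] ⇒ [65]
  VbrVI (AAAC, off=4): no sites
  RvuVI (GCCCAGG, off=2): no sites

All cut coordinates (distinct, sorted): [65]

Fragments:
  [0,65): 65 bp
  [65,91): 26 bp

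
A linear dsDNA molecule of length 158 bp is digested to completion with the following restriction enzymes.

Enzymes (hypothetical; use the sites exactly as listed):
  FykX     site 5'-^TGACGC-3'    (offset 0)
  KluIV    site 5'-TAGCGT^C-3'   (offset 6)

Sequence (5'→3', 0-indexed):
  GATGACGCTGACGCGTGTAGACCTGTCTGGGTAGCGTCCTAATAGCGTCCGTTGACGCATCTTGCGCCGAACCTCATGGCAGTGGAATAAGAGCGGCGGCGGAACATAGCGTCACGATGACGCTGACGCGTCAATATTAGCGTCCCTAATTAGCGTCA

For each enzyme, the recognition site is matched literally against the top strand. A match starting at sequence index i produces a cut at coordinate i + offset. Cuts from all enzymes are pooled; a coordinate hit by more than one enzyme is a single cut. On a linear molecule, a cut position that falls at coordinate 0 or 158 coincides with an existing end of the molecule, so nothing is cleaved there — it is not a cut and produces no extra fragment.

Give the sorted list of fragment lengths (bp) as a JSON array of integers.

Site scan:
  FykX TGACGC/0: at [2, 8, 52, 117, 123] ⇒ [2, 8, 52, 117, 123]
  KluIV TAGCGTC/6: at [31, 42, 106, 137, 150] ⇒ [37, 48, 112, 143, 156]

Pooled cuts: [2, 8, 37, 48, 52, 112, 117, 123, 143, 156]

Fragments:
  [0,2): 2 bp
  [2,8): 6 bp
  [8,37): 29 bp
  [37,48): 11 bp
  [48,52): 4 bp
  [52,112): 60 bp
  [112,117): 5 bp
  [117,123): 6 bp
  [123,143): 20 bp
  [143,156): 13 bp
  [156,158): 2 bp

[2,2,4,5,6,6,11,13,20,29,60]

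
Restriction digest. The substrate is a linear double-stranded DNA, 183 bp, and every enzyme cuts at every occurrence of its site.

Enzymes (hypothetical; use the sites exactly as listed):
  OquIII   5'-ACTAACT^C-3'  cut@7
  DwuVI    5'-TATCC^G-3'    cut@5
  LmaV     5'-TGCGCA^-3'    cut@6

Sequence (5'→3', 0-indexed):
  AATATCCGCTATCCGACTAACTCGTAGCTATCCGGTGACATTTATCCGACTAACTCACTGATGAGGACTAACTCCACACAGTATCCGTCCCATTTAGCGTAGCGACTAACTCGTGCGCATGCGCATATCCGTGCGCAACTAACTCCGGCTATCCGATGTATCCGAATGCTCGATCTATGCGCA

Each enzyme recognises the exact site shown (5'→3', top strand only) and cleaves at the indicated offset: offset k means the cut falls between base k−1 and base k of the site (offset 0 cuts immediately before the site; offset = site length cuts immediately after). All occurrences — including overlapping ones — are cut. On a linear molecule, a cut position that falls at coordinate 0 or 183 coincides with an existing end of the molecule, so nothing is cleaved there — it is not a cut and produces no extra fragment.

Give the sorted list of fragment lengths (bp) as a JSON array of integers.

Site scan:
  OquIII ACTAACTC/7: at [15, 48, 66, 104, 137] ⇒ [22, 55, 73, 111, 144]
  DwuVI TATCCG/5: at [2, 9, 28, 42, 81, 125, 149, 158] ⇒ [7, 14, 33, 47, 86, 130, 154, 163]
  LmaV TGCGCA/6: at [113, 119, 131, 177] ⇒ [119, 125, 137] (position 183 is a terminus of the linear molecule — no cut)

All cut coordinates (distinct, sorted): [7, 14, 22, 33, 47, 55, 73, 86, 111, 119, 125, 130, 137, 144, 154, 163]

Fragments:
  [0,7): 7 bp
  [7,14): 7 bp
  [14,22): 8 bp
  [22,33): 11 bp
  [33,47): 14 bp
  [47,55): 8 bp
  [55,73): 18 bp
  [73,86): 13 bp
  [86,111): 25 bp
  [111,119): 8 bp
  [119,125): 6 bp
  [125,130): 5 bp
  [130,137): 7 bp
  [137,144): 7 bp
  [144,154): 10 bp
  [154,163): 9 bp
  [163,183): 20 bp

[5,6,7,7,7,7,8,8,8,9,10,11,13,14,18,20,25]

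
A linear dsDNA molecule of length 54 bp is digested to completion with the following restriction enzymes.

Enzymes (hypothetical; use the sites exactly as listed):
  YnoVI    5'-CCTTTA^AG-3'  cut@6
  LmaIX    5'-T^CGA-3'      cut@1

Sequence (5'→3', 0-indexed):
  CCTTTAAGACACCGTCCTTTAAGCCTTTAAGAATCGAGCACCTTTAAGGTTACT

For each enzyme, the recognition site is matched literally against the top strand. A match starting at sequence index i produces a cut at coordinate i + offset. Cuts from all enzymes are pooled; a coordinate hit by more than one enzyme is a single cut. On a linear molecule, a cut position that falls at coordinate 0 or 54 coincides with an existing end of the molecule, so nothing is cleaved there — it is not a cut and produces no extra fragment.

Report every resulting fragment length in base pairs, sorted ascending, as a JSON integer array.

Per-enzyme occurrences:
  YnoVI CCTTTAAG/6: at [0, 15, 23, 40] ⇒ [6, 21, 29, 46]
  LmaIX TCGA/1: at [33] ⇒ [34]

All cut coordinates (distinct, sorted): [6, 21, 29, 34, 46]

Fragment lengths:
  [0,6): 6 bp
  [6,21): 15 bp
  [21,29): 8 bp
  [29,34): 5 bp
  [34,46): 12 bp
  [46,54): 8 bp

[5,6,8,8,12,15]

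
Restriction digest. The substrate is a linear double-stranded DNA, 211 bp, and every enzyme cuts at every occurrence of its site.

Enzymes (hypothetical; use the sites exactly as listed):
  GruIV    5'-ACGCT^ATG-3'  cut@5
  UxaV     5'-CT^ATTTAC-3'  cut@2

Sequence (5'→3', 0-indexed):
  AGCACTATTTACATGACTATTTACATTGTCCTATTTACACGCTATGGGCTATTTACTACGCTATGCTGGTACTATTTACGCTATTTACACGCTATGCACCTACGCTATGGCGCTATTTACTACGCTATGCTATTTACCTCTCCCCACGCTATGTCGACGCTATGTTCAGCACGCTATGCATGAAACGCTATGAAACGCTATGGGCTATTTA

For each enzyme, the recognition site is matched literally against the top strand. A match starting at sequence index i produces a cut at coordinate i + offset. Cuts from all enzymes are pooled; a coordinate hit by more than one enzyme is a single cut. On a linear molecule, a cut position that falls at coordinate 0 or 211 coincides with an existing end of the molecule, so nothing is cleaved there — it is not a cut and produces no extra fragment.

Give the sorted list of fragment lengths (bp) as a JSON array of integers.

[5,6,7,8,9,10,11,11,11,11,12,12,12,12,13,14,14,14,19]

Scan for sites:
  GruIV ACGCTATG/5: at [38, 57, 88, 101, 121, 145, 156, 170, 184, 194] ⇒ [43, 62, 93, 106, 126, 150, 161, 175, 189, 199]
  UxaV CTATTTAC/2: at [4, 16, 30, 48, 71, 80, 112, 129] ⇒ [6, 18, 32, 50, 73, 82, 114, 131]

Pooled cuts: [6, 18, 32, 43, 50, 62, 73, 82, 93, 106, 114, 126, 131, 150, 161, 175, 189, 199]

Fragments:
  [0,6): 6 bp
  [6,18): 12 bp
  [18,32): 14 bp
  [32,43): 11 bp
  [43,50): 7 bp
  [50,62): 12 bp
  [62,73): 11 bp
  [73,82): 9 bp
  [82,93): 11 bp
  [93,106): 13 bp
  [106,114): 8 bp
  [114,126): 12 bp
  [126,131): 5 bp
  [131,150): 19 bp
  [150,161): 11 bp
  [161,175): 14 bp
  [175,189): 14 bp
  [189,199): 10 bp
  [199,211): 12 bp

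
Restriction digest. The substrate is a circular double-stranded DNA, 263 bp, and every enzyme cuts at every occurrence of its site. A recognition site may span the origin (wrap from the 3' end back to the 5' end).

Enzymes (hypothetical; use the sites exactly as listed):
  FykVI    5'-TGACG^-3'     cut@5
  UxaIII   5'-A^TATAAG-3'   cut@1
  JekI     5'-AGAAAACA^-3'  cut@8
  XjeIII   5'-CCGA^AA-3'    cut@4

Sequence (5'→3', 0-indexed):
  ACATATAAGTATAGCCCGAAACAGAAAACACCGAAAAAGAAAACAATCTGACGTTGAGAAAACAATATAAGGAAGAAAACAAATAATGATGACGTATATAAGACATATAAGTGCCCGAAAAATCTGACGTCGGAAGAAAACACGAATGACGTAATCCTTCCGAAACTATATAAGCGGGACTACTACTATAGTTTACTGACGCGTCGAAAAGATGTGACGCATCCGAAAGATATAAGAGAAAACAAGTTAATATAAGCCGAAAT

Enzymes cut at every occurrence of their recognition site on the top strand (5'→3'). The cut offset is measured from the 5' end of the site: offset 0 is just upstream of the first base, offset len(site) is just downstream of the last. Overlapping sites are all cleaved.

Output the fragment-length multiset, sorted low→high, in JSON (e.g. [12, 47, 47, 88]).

Scan for sites:
  FykVI TGACG/5: at [48, 89, 124, 146, 196, 214] ⇒ [53, 94, 129, 151, 201, 219]
  UxaIII ATATAAG/1: at [2, 64, 95, 104, 167, 229, 249] ⇒ [3, 65, 96, 105, 168, 230, 250]
  JekI AGAAAACA/8: at [22, 37, 56, 73, 134, 236] ⇒ [30, 45, 64, 81, 142, 244]
  XjeIII CCGAAA/4: at [15, 30, 114, 159, 222, 256] ⇒ [19, 34, 118, 163, 226, 260]

All cut coordinates (distinct, sorted): [3, 19, 30, 34, 45, 53, 64, 65, 81, 94, 96, 105, 118, 129, 142, 151, 163, 168, 201, 219, 226, 230, 244, 250, 260]

Fragment lengths:
  3→19: 16 bp
  19→30: 11 bp
  30→34: 4 bp
  34→45: 11 bp
  45→53: 8 bp
  53→64: 11 bp
  64→65: 1 bp
  65→81: 16 bp
  81→94: 13 bp
  94→96: 2 bp
  96→105: 9 bp
  105→118: 13 bp
  118→129: 11 bp
  129→142: 13 bp
  142→151: 9 bp
  151→163: 12 bp
  163→168: 5 bp
  168→201: 33 bp
  201→219: 18 bp
  219→226: 7 bp
  226→230: 4 bp
  230→244: 14 bp
  244→250: 6 bp
  250→260: 10 bp
  260→3 (wrap): 263-260+3 = 6 bp

[1,2,4,4,5,6,6,7,8,9,9,10,11,11,11,11,12,13,13,13,14,16,16,18,33]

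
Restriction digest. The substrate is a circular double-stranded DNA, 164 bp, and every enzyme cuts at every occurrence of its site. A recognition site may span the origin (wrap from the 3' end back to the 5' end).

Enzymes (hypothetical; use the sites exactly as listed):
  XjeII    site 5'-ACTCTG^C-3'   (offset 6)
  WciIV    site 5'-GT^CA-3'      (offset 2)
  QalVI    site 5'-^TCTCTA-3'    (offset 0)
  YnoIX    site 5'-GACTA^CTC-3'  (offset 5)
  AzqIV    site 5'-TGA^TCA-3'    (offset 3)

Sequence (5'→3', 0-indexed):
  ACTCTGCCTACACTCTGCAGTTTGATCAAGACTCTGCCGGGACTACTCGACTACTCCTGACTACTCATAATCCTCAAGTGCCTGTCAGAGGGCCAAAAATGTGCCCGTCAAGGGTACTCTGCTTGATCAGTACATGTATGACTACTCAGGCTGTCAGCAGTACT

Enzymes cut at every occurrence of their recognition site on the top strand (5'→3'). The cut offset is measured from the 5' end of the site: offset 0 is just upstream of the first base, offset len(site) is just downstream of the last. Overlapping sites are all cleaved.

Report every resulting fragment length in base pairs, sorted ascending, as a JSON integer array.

Site scan:
  XjeII (ACTCTGC, off=6): starts [0, 11, 30, 115] → cuts [6, 17, 36, 121]
  WciIV (GTCA, off=2): starts [83, 106, 152] → cuts [85, 108, 154]
  QalVI (TCTCTA, off=0): no sites
  YnoIX (GACTACTC, off=5): starts [40, 48, 58, 139] → cuts [45, 53, 63, 144]
  AzqIV (TGATCA, off=3): starts [22, 123] → cuts [25, 126]

Pooled cuts: [6, 17, 25, 36, 45, 53, 63, 85, 108, 121, 126, 144, 154]

Fragments:
  6→17: 11 bp
  17→25: 8 bp
  25→36: 11 bp
  36→45: 9 bp
  45→53: 8 bp
  53→63: 10 bp
  63→85: 22 bp
  85→108: 23 bp
  108→121: 13 bp
  121→126: 5 bp
  126→144: 18 bp
  144→154: 10 bp
  154→6 (wrap): 164-154+6 = 16 bp

[5,8,8,9,10,10,11,11,13,16,18,22,23]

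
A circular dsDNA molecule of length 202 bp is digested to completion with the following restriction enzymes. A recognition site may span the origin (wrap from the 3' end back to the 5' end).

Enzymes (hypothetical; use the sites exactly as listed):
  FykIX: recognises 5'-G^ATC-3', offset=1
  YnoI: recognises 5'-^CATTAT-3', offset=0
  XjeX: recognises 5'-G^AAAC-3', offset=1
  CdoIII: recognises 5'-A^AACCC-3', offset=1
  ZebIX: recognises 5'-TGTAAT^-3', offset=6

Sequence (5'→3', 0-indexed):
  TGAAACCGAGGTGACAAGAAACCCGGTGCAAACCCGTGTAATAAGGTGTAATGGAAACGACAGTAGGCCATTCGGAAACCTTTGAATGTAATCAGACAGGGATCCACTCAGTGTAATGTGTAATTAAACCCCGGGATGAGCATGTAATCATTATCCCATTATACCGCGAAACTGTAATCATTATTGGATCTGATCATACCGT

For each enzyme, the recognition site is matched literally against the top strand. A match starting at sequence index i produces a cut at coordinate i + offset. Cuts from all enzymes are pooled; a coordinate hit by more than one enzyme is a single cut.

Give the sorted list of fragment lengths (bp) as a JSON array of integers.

Per-enzyme occurrences:
  FykIX (GATC, off=1): starts [100, 186, 191] → cuts [101, 187, 192]
  YnoI (CATTAT, off=0): starts [148, 156, 178] → cuts [148, 156, 178]
  XjeX (GAAAC, off=1): starts [1, 17, 53, 74, 167] → cuts [2, 18, 54, 75, 168]
  CdoIII (AAACCC, off=1): starts [18, 29, 125] → cuts [19, 30, 126]
  ZebIX (TGTAAT, off=6): starts [36, 46, 86, 111, 118, 142, 172] → cuts [42, 52, 92, 117, 124, 148, 178]

All cut coordinates (distinct, sorted): [2, 18, 19, 30, 42, 52, 54, 75, 92, 101, 117, 124, 126, 148, 156, 168, 178, 187, 192]

Fragment lengths:
  2→18: 16 bp
  18→19: 1 bp
  19→30: 11 bp
  30→42: 12 bp
  42→52: 10 bp
  52→54: 2 bp
  54→75: 21 bp
  75→92: 17 bp
  92→101: 9 bp
  101→117: 16 bp
  117→124: 7 bp
  124→126: 2 bp
  126→148: 22 bp
  148→156: 8 bp
  156→168: 12 bp
  168→178: 10 bp
  178→187: 9 bp
  187→192: 5 bp
  192→2 (wrap): 202-192+2 = 12 bp

[1,2,2,5,7,8,9,9,10,10,11,12,12,12,16,16,17,21,22]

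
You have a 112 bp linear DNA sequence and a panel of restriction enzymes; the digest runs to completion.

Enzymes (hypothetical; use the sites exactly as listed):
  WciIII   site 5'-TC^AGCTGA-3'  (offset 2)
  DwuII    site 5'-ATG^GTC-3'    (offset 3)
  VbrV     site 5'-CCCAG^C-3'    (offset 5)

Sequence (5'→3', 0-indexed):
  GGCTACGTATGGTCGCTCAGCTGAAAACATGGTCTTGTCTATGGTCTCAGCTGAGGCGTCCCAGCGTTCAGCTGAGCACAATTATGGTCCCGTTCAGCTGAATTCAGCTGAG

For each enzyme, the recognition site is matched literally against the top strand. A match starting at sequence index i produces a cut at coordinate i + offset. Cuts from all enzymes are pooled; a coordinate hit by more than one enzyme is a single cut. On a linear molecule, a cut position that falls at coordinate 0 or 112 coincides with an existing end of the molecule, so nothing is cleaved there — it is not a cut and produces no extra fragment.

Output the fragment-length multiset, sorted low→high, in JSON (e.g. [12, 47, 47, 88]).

[5,5,7,7,9,10,11,12,13,16,17]

Site scan:
  WciIII (TCAGCTGA, off=2): starts [16, 46, 67, 93, 103] → cuts [18, 48, 69, 95, 105]
  DwuII (ATGGTC, off=3): starts [8, 28, 40, 83] → cuts [11, 31, 43, 86]
  VbrV (CCCAGC, off=5): starts [59] → cuts [64]

Pooled cuts: [11, 18, 31, 43, 48, 64, 69, 86, 95, 105]

Fragment lengths:
  [0,11): 11 bp
  [11,18): 7 bp
  [18,31): 13 bp
  [31,43): 12 bp
  [43,48): 5 bp
  [48,64): 16 bp
  [64,69): 5 bp
  [69,86): 17 bp
  [86,95): 9 bp
  [95,105): 10 bp
  [105,112): 7 bp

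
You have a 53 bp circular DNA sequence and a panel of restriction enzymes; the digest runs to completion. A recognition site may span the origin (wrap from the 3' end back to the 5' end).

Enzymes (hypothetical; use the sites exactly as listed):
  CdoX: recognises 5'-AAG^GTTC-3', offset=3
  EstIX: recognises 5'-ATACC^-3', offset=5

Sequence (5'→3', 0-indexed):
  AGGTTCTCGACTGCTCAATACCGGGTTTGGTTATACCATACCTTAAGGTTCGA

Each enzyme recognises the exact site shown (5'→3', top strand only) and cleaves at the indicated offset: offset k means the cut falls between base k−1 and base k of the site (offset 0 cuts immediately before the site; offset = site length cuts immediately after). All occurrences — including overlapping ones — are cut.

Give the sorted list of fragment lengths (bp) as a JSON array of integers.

[5,5,8,15,20]

Site scan:
  CdoX AAGGTTC/3: at [44, 52] ⇒ [2, 47]
  EstIX ATACC/5: at [17, 32, 37] ⇒ [22, 37, 42]

Pooled cuts: [2, 22, 37, 42, 47]

Fragment lengths:
  2→22: 20 bp
  22→37: 15 bp
  37→42: 5 bp
  42→47: 5 bp
  47→2 (wrap): 53-47+2 = 8 bp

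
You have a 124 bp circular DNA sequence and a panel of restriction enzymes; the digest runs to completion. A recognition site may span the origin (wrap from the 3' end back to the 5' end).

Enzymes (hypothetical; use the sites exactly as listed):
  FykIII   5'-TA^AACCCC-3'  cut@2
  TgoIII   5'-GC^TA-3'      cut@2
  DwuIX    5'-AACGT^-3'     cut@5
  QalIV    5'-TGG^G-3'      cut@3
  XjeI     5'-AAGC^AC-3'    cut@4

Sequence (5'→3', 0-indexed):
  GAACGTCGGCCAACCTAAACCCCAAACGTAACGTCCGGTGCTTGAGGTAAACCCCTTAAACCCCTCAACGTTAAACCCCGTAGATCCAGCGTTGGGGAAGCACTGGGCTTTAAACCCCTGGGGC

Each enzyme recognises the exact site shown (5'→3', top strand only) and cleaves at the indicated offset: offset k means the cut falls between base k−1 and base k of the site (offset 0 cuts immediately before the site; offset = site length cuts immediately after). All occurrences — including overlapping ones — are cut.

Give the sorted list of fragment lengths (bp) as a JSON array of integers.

Scan for sites:
  FykIII TAAACCCC/2: at [15, 47, 56, 71, 110] ⇒ [17, 49, 58, 73, 112]
  TgoIII (GCTA, off=2): no sites
  DwuIX AACGT/5: at [1, 24, 29, 66] ⇒ [6, 29, 34, 71]
  QalIV TGGG/3: at [92, 103, 118] ⇒ [95, 106, 121]
  XjeI AAGCAC/4: at [97] ⇒ [101]

Pooled cuts: [6, 17, 29, 34, 49, 58, 71, 73, 95, 101, 106, 112, 121]

Fragments:
  6→17: 11 bp
  17→29: 12 bp
  29→34: 5 bp
  34→49: 15 bp
  49→58: 9 bp
  58→71: 13 bp
  71→73: 2 bp
  73→95: 22 bp
  95→101: 6 bp
  101→106: 5 bp
  106→112: 6 bp
  112→121: 9 bp
  121→6 (wrap): 124-121+6 = 9 bp

[2,5,5,6,6,9,9,9,11,12,13,15,22]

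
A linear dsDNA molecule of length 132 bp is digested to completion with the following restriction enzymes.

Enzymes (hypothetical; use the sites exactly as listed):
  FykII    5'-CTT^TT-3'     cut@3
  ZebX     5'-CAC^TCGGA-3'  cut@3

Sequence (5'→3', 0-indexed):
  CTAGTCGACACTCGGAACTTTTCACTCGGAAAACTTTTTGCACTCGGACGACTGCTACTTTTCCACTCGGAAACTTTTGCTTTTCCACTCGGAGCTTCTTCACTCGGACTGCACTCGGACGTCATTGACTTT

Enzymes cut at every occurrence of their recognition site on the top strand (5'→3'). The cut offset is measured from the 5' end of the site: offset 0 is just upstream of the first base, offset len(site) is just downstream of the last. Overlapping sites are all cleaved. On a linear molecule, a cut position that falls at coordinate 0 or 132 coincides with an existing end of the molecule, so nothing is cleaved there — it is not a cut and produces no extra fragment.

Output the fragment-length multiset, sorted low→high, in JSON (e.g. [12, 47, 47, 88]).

[5,6,6,6,7,9,10,11,11,11,15,17,18]

Per-enzyme occurrences:
  FykII CTTTT/3: at [17, 33, 57, 73, 79] ⇒ [20, 36, 60, 76, 82]
  ZebX CACTCGGA/3: at [8, 22, 40, 63, 85, 100, 111] ⇒ [11, 25, 43, 66, 88, 103, 114]

All cut coordinates (distinct, sorted): [11, 20, 25, 36, 43, 60, 66, 76, 82, 88, 103, 114]

Fragments:
  [0,11): 11 bp
  [11,20): 9 bp
  [20,25): 5 bp
  [25,36): 11 bp
  [36,43): 7 bp
  [43,60): 17 bp
  [60,66): 6 bp
  [66,76): 10 bp
  [76,82): 6 bp
  [82,88): 6 bp
  [88,103): 15 bp
  [103,114): 11 bp
  [114,132): 18 bp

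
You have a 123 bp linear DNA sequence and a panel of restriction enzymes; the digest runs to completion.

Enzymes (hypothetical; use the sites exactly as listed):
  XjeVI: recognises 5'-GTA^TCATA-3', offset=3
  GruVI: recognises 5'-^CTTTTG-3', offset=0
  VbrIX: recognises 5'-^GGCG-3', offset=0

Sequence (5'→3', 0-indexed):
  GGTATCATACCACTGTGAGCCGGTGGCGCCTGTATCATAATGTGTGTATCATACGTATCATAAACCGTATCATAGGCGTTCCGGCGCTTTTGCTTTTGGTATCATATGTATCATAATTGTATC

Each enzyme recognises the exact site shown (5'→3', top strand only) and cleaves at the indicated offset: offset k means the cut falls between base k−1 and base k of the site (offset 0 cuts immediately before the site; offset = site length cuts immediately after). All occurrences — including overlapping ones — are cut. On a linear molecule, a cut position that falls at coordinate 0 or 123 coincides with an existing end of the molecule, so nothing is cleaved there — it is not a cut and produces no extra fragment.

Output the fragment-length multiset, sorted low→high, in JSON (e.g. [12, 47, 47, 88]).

Scan for sites:
  XjeVI (GTATCATA, off=3): starts [1, 31, 45, 54, 66, 98, 107] → cuts [4, 34, 48, 57, 69, 101, 110]
  GruVI (CTTTTG, off=0): starts [86, 92] → cuts [86, 92]
  VbrIX (GGCG, off=0): starts [24, 74, 82] → cuts [24, 74, 82]

Pooled cuts: [4, 24, 34, 48, 57, 69, 74, 82, 86, 92, 101, 110]

Fragments:
  [0,4): 4 bp
  [4,24): 20 bp
  [24,34): 10 bp
  [34,48): 14 bp
  [48,57): 9 bp
  [57,69): 12 bp
  [69,74): 5 bp
  [74,82): 8 bp
  [82,86): 4 bp
  [86,92): 6 bp
  [92,101): 9 bp
  [101,110): 9 bp
  [110,123): 13 bp

[4,4,5,6,8,9,9,9,10,12,13,14,20]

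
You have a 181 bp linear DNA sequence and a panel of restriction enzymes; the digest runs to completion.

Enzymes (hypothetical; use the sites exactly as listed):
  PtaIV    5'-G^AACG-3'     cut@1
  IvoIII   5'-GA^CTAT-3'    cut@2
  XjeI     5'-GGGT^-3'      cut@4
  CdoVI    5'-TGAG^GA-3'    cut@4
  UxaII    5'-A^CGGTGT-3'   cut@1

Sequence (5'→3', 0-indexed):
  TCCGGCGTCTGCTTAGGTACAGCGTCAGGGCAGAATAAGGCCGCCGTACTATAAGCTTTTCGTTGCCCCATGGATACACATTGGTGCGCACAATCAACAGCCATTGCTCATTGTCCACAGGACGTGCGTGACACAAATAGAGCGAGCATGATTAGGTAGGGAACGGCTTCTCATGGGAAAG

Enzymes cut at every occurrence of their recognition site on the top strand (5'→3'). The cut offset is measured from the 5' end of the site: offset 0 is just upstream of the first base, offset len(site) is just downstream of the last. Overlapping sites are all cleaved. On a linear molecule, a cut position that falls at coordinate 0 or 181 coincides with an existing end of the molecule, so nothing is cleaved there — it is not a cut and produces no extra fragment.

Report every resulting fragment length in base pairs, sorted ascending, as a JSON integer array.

Site scan:
  PtaIV GAACG/1: at [160] ⇒ [161]
  IvoIII (GACTAT, off=2): no sites
  XjeI (GGGT, off=4): no sites
  CdoVI (TGAGGA, off=4): no sites
  UxaII (ACGGTGT, off=1): no sites

Pooled cuts: [161]

Fragment lengths:
  [0,161): 161 bp
  [161,181): 20 bp

[20,161]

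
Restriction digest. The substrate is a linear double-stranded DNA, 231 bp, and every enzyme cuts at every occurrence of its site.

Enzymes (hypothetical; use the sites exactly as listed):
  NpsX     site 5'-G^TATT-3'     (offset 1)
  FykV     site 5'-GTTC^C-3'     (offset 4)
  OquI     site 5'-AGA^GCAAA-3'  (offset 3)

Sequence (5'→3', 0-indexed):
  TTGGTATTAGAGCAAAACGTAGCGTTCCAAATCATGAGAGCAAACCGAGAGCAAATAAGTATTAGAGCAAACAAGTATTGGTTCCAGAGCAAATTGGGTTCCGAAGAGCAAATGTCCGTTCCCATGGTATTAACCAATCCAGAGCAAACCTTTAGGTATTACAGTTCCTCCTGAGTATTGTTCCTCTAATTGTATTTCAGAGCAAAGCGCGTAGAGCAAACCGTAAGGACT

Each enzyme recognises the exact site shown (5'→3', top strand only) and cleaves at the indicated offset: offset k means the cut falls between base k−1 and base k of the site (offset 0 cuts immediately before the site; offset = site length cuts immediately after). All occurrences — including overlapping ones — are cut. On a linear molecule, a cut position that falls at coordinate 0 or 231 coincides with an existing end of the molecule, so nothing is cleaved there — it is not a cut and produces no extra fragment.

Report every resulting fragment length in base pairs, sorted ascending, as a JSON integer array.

[4,4,6,6,7,7,8,8,9,9,9,9,9,11,11,12,13,13,14,14,16,16,16]

Scan for sites:
  NpsX (GTATT, off=1): starts [3, 58, 74, 126, 155, 174, 191] → cuts [4, 59, 75, 127, 156, 175, 192]
  FykV (GTTCC, off=4): starts [23, 80, 97, 117, 163, 179] → cuts [27, 84, 101, 121, 167, 183]
  OquI (AGAGCAAA, off=3): starts [8, 36, 47, 63, 85, 104, 140, 198, 212] → cuts [11, 39, 50, 66, 88, 107, 143, 201, 215]

Pooled cuts: [4, 11, 27, 39, 50, 59, 66, 75, 84, 88, 101, 107, 121, 127, 143, 156, 167, 175, 183, 192, 201, 215]

Fragment lengths:
  [0,4): 4 bp
  [4,11): 7 bp
  [11,27): 16 bp
  [27,39): 12 bp
  [39,50): 11 bp
  [50,59): 9 bp
  [59,66): 7 bp
  [66,75): 9 bp
  [75,84): 9 bp
  [84,88): 4 bp
  [88,101): 13 bp
  [101,107): 6 bp
  [107,121): 14 bp
  [121,127): 6 bp
  [127,143): 16 bp
  [143,156): 13 bp
  [156,167): 11 bp
  [167,175): 8 bp
  [175,183): 8 bp
  [183,192): 9 bp
  [192,201): 9 bp
  [201,215): 14 bp
  [215,231): 16 bp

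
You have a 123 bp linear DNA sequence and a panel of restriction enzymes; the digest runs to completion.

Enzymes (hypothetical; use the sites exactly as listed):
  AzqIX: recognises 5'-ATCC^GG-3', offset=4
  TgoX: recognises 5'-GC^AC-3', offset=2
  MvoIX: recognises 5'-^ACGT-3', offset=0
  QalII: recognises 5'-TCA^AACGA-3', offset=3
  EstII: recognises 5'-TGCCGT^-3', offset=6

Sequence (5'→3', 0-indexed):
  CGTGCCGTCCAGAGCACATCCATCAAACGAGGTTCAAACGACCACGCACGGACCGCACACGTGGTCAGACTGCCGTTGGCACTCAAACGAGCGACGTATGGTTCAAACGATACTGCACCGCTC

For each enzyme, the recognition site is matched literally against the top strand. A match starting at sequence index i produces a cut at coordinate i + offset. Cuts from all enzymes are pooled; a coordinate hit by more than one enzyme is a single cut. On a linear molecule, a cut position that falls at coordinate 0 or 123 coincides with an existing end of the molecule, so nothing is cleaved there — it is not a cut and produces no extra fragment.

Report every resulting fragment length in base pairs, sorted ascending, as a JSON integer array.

Per-enzyme occurrences:
  AzqIX (ATCCGG, off=4): no sites
  TgoX (GCAC, off=2): starts [13, 45, 54, 78, 114] → cuts [15, 47, 56, 80, 116]
  MvoIX (ACGT, off=0): starts [58, 93] → cuts [58, 93]
  QalII (TCAAACGA, off=3): starts [22, 33, 82, 102] → cuts [25, 36, 85, 105]
  EstII (TGCCGT, off=6): starts [2, 70] → cuts [8, 76]

Pooled cuts: [8, 15, 25, 36, 47, 56, 58, 76, 80, 85, 93, 105, 116]

Fragment lengths:
  [0,8): 8 bp
  [8,15): 7 bp
  [15,25): 10 bp
  [25,36): 11 bp
  [36,47): 11 bp
  [47,56): 9 bp
  [56,58): 2 bp
  [58,76): 18 bp
  [76,80): 4 bp
  [80,85): 5 bp
  [85,93): 8 bp
  [93,105): 12 bp
  [105,116): 11 bp
  [116,123): 7 bp

[2,4,5,7,7,8,8,9,10,11,11,11,12,18]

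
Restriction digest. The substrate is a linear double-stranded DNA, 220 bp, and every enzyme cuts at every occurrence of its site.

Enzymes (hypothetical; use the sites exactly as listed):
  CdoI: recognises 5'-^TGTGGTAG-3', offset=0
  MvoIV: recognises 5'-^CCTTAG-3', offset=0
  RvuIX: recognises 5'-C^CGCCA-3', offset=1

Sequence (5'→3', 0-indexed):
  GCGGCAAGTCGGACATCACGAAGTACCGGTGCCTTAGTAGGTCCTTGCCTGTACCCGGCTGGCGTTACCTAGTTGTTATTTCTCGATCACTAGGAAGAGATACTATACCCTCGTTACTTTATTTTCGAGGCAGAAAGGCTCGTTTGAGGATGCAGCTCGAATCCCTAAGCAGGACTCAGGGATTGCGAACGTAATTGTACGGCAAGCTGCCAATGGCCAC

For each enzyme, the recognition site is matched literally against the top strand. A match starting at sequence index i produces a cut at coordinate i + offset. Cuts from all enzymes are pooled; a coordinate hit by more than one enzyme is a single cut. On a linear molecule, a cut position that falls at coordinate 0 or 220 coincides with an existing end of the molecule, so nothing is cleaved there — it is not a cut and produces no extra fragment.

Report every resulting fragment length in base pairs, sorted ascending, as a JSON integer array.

Site scan:
  CdoI (TGTGGTAG, off=0): no sites
  MvoIV (CCTTAG, off=0): starts [31] → cuts [31]
  RvuIX (CCGCCA, off=1): no sites

Pooled cuts: [31]

Fragment lengths:
  [0,31): 31 bp
  [31,220): 189 bp

[31,189]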